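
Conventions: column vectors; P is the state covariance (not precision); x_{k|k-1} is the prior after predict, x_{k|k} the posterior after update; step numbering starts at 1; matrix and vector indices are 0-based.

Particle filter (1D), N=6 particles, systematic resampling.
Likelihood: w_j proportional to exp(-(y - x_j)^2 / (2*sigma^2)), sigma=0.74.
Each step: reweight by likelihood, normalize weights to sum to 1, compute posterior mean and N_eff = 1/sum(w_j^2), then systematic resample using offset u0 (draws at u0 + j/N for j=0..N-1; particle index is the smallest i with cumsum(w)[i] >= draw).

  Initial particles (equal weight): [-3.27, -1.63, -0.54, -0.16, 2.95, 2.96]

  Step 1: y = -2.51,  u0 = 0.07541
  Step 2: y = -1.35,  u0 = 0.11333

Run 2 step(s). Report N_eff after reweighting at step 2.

step 1: w=[0.5276, 0.4408, 0.0258, 0.0058, 0.0000, 0.0000]  mean=-2.4586  Neff=2.1126  idx=[0, 0, 0, 1, 1, 1]
step 2: w=[0.0119, 0.0119, 0.0119, 0.3214, 0.3214, 0.3214]  mean=-1.6887  Neff=3.2222  idx=[3, 3, 4, 4, 5, 5]

N_eff = 3.2222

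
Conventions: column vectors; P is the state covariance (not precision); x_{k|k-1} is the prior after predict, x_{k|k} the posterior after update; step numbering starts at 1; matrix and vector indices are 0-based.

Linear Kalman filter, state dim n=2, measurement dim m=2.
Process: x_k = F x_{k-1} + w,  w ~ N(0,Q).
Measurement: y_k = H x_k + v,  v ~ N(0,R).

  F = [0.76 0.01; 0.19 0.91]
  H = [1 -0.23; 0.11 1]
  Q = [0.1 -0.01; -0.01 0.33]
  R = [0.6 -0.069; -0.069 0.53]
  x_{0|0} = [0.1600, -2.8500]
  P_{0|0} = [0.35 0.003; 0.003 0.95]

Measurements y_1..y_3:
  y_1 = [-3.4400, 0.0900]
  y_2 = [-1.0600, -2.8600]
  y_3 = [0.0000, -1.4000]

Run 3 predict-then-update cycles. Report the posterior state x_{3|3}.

x_post = [-0.6925, -1.5904]

step 1: x^-=[0.0931, -2.5631]  P^-=[0.3023 0.0513; 0.0513 1.1304]  S=[0.9385 -0.2458; -0.2458 1.6753]  K=[0.3356 0.0997; -0.0466 0.6713]  nu=[-4.1226, 2.6429]  x^+=[-1.0272, -0.5969]  P^+=[0.1964 0.0081; 0.0081 0.3581]
step 2: x^-=[-0.7866, -0.7383]  P^-=[0.2136 0.0272; 0.0272 0.6364]  S=[0.8347 -0.1654; -0.1654 1.1750]  K=[0.2643 0.0803; -0.0360 0.5391]  nu=[-0.4432, -2.0351]  x^+=[-1.0673, -1.8196]  P^+=[0.1547 0.0073; 0.0073 0.2874]
step 3: x^-=[-0.8293, -1.8586]  P^-=[0.1895 0.0200; 0.0200 0.5761]  S=[0.8108 -0.1611; -0.1611 1.1128]  K=[0.2423 0.0718; -0.0365 0.5144]  nu=[0.4018, 0.5498]  x^+=[-0.6925, -1.5904]  P^+=[0.1418 0.0058; 0.0058 0.2745]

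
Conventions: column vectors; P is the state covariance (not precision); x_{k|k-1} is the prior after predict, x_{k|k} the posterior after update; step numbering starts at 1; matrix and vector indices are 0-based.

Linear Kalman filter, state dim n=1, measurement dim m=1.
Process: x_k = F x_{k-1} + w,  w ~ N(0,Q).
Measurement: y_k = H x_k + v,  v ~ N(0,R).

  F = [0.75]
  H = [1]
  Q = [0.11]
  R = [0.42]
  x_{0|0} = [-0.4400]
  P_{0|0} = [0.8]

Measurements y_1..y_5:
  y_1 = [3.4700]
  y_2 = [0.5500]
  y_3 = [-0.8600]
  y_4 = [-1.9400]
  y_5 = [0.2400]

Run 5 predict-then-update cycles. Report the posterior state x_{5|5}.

x_post = [-0.1635]

step 1: x^-=[-0.3300]  P^-=[0.5600]  S=[0.9800]  K=[0.5714]  nu=[3.8000]  x^+=[1.8414]  P^+=[0.2400]
step 2: x^-=[1.3811]  P^-=[0.2450]  S=[0.6650]  K=[0.3684]  nu=[-0.8311]  x^+=[1.0749]  P^+=[0.1547]
step 3: x^-=[0.8062]  P^-=[0.1970]  S=[0.6170]  K=[0.3193]  nu=[-1.6662]  x^+=[0.2741]  P^+=[0.1341]
step 4: x^-=[0.2056]  P^-=[0.1854]  S=[0.6054]  K=[0.3063]  nu=[-2.1456]  x^+=[-0.4516]  P^+=[0.1286]
step 5: x^-=[-0.3387]  P^-=[0.1824]  S=[0.6024]  K=[0.3027]  nu=[0.5787]  x^+=[-0.1635]  P^+=[0.1272]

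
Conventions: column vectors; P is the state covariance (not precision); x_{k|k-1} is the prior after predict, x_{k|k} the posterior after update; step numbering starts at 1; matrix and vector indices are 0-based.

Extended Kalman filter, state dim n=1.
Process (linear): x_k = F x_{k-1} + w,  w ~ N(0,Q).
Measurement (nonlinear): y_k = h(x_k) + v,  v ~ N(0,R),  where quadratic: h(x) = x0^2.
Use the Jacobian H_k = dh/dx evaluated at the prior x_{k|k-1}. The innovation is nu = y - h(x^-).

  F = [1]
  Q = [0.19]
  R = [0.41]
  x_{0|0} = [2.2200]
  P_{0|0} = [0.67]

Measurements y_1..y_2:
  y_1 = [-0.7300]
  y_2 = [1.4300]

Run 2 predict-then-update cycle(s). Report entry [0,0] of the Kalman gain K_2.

K[0,0] = 0.3389

step 1: x^-=[2.2200]  P^-=[0.8600]  H_jac=[4.4400]  S=[17.3637]  K=[0.2199]  nu=[-5.6584]  x^+=[0.9757]  P^+=[0.0203]
step 2: x^-=[0.9757]  P^-=[0.2103]  H_jac=[1.9514]  S=[1.2108]  K=[0.3389]  nu=[0.4781]  x^+=[1.1377]  P^+=[0.0712]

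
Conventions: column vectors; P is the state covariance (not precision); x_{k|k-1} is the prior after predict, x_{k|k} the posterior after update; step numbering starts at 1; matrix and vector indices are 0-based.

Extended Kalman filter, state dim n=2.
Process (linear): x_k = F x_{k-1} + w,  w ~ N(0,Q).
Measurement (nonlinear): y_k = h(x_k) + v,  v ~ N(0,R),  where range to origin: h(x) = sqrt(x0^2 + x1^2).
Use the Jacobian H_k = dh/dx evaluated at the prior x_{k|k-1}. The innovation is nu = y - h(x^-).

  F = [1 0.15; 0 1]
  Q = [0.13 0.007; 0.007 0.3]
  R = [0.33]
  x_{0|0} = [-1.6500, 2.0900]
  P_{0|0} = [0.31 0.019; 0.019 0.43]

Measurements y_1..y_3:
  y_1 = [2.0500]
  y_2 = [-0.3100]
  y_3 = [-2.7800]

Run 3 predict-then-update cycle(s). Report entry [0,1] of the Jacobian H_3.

step 1: x^-=[-1.3365, 2.0900]  P^-=[0.4554 0.0905; 0.0905 0.7300]  H_jac=[-0.5387 0.8425]  S=[0.8981]  K=[-0.1883; 0.6305]  nu=[-0.4308]  x^+=[-1.2554, 1.8184]  P^+=[0.4235 0.1971; 0.1971 0.3730]
step 2: x^-=[-0.9826, 1.8184]  P^-=[0.6211 0.2601; 0.2601 0.6730]  H_jac=[-0.4754 0.8798]  S=[0.7737]  K=[-0.0859; 0.6054]  nu=[-2.3769]  x^+=[-0.7784, 0.3793]  P^+=[0.6154 0.3003; 0.3003 0.3894]
step 3: x^-=[-0.7215, 0.3793]  P^-=[0.8442 0.3657; 0.3657 0.6894]  H_jac=[-0.8851 0.4653]  S=[0.8394]  K=[-0.6875; -0.0035]  nu=[-3.5951]  x^+=[1.7500, 0.3918]  P^+=[0.4475 0.3637; 0.3637 0.6894]

H_jac[0,1] = 0.4653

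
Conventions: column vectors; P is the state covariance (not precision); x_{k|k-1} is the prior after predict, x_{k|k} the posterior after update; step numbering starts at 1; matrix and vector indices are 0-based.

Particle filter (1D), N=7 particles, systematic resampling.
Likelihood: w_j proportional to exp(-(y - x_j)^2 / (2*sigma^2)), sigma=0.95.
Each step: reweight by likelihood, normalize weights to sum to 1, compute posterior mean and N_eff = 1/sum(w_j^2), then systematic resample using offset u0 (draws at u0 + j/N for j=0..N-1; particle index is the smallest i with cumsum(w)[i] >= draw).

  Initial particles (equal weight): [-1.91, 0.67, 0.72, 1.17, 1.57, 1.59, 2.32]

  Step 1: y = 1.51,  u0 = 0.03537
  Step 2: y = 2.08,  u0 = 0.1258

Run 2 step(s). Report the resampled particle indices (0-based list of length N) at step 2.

step 1: w=[0.0003, 0.1349, 0.1412, 0.1871, 0.1991, 0.1988, 0.1387]  mean=1.3607  Neff=5.8308  idx=[1, 2, 3, 4, 4, 5, 6]
step 2: w=[0.0678, 0.0733, 0.1290, 0.1767, 0.1767, 0.1787, 0.1977]  mean=1.5469  Neff=6.2458  idx=[1, 2, 3, 4, 5, 6, 6]

resampled_idx = [1, 2, 3, 4, 5, 6, 6]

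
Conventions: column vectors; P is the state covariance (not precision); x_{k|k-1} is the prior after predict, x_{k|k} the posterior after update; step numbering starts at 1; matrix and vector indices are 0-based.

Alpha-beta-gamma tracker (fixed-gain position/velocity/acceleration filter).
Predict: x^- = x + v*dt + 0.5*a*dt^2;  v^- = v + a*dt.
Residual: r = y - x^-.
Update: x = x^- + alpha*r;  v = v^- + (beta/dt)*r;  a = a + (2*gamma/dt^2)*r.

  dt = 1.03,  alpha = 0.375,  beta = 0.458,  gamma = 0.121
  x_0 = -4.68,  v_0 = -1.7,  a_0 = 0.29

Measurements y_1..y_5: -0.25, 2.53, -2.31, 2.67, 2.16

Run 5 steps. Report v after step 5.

v_post = -0.5129

step 1: x_pred=-6.2772  r=6.0272  x^+=-4.0170  v^+=1.2787  a^+=1.6648
step 2: x_pred=-1.8168  r=4.3468  x^+=-0.1867  v^+=4.9264  a^+=2.6564
step 3: x_pred=6.2965  r=-8.6065  x^+=3.0691  v^+=3.8355  a^+=0.6932
step 4: x_pred=7.3873  r=-4.7173  x^+=5.6183  v^+=2.4518  a^+=-0.3829
step 5: x_pred=7.9406  r=-5.7806  x^+=5.7729  v^+=-0.5129  a^+=-1.7015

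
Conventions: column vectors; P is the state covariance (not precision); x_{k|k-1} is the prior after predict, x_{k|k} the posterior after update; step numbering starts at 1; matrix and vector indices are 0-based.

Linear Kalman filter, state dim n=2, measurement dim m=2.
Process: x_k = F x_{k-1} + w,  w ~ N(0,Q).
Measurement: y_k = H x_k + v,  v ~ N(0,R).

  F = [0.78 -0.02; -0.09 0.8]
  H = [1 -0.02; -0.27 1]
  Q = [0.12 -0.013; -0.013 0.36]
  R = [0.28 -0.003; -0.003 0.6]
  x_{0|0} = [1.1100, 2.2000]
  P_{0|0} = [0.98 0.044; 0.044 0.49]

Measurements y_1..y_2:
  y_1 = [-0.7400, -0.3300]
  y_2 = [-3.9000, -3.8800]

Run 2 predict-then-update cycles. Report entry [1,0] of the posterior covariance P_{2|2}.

P_post[1,0] = 0.0139

step 1: x^-=[0.8218, 1.6601]  P^-=[0.7151 -0.0621; -0.0621 0.6752]  S=[0.9978 -0.2720; -0.2720 1.3609]  K=[0.7052 -0.0466; 0.0665 0.5218]  nu=[-1.5286, -1.7682]  x^+=[-0.1738, 0.6359]  P^+=[0.1981 0.0234; 0.0234 0.3192]
step 2: x^-=[-0.1483, 0.5244]  P^-=[0.2399 -0.0173; -0.0173 0.5625]  S=[0.5208 -0.0965; -0.0965 1.1894]  K=[0.4553 -0.0321; 0.0339 0.4796]  nu=[-3.7412, -4.4444]  x^+=[-1.7091, -1.7343]  P^+=[0.1279 0.0139; 0.0139 0.2914]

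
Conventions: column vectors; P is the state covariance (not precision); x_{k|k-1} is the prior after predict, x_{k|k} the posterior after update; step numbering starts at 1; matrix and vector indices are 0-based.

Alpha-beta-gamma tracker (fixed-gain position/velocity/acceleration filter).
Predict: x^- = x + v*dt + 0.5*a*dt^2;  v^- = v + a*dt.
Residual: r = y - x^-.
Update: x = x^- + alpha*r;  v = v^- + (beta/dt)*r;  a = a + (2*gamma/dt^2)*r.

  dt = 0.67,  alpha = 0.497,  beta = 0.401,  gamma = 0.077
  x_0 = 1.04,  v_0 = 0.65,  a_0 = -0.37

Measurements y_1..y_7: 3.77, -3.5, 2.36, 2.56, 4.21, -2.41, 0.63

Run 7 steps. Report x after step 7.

x_post = 0.4910

step 1: x_pred=1.3925  r=2.3775  x^+=2.5741  v^+=1.8251  a^+=0.4456
step 2: x_pred=3.8969  r=-7.3969  x^+=0.2207  v^+=-2.3035  a^+=-2.0920
step 3: x_pred=-1.7922  r=4.1522  x^+=0.2714  v^+=-1.2199  a^+=-0.6675
step 4: x_pred=-0.6957  r=3.2557  x^+=0.9224  v^+=0.2814  a^+=0.4494
step 5: x_pred=1.2118  r=2.9982  x^+=2.7019  v^+=2.3770  a^+=1.4780
step 6: x_pred=4.6262  r=-7.0362  x^+=1.1292  v^+=-0.8440  a^+=-0.9359
step 7: x_pred=0.3537  r=0.2763  x^+=0.4910  v^+=-1.3056  a^+=-0.8411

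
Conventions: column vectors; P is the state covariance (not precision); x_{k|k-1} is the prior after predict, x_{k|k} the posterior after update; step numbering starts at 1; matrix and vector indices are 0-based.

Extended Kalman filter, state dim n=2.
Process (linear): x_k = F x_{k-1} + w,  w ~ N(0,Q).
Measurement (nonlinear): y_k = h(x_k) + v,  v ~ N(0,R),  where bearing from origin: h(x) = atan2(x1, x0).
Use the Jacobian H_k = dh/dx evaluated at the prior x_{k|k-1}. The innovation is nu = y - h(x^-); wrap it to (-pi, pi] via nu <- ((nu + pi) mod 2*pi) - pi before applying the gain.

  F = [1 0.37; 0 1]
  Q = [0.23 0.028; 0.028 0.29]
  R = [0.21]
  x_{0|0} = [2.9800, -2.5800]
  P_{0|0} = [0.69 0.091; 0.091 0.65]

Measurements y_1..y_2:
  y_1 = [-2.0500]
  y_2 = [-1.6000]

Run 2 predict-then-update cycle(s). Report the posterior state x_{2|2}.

step 1: x^-=[2.0254, -2.5800]  P^-=[1.0763 0.3595; 0.3595 0.9400]  H_jac=[0.2398 0.1883]  S=[0.3377]  K=[0.9648; 0.7794]  nu=[-1.1448]  x^+=[0.9209, -3.4722]  P^+=[0.7620 0.1056; 0.1056 0.7349]
step 2: x^-=[-0.3638, -3.4722]  P^-=[1.1707 0.4055; 0.4055 1.0249]  H_jac=[0.2849 -0.0298]  S=[0.2990]  K=[1.0749; 0.2840]  nu=[0.0752]  x^+=[-0.2830, -3.4508]  P^+=[0.8253 0.3142; 0.3142 1.0008]

x_post = [-0.2830, -3.4508]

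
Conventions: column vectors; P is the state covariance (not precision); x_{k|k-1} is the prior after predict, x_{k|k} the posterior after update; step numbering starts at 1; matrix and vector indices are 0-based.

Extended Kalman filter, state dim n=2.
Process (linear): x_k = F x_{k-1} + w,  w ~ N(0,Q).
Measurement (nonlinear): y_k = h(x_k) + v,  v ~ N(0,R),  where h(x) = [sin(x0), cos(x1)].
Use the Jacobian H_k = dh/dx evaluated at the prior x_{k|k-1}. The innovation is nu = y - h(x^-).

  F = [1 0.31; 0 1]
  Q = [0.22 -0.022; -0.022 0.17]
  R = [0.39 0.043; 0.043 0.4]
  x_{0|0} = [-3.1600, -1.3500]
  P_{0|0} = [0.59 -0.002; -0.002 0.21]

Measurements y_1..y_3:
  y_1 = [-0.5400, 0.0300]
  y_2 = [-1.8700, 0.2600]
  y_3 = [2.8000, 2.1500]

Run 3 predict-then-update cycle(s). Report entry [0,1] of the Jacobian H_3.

step 1: x^-=[-3.5785, -1.3500]  P^-=[0.8289 0.0411; 0.0411 0.3800]  H_jac=[-0.9061 0.0000; 0.0000 0.9757]  S=[1.0705 0.0067; 0.0067 0.7618]  K=[-0.7020 0.0588; -0.0378 0.4871]  nu=[-0.9631, -0.1890]  x^+=[-2.9135, -1.4056]  P^+=[0.2994 -0.0068; -0.0068 0.1980]
step 2: x^-=[-3.3493, -1.4056]  P^-=[0.5341 0.0325; 0.0325 0.3680]  H_jac=[-0.9785 0.0000; 0.0000 0.9864]  S=[0.9014 0.0116; 0.0116 0.7581]  K=[-0.5805 0.0512; -0.0415 0.4795]  nu=[-2.0762, 0.0956]  x^+=[-2.1392, -1.2737]  P^+=[0.2291 -0.0045; -0.0045 0.1926]
step 3: x^-=[-2.5340, -1.2737]  P^-=[0.4648 0.0332; 0.0332 0.3626]  H_jac=[-0.8210 0.0000; 0.0000 0.9562]  S=[0.7033 0.0170; 0.0170 0.7315]  K=[-0.5439 0.0560; -0.0502 0.4751]  nu=[3.3709, 1.8572]  x^+=[-4.2636, -0.5604]  P^+=[0.2554 -0.0010; -0.0010 0.1965]

H_jac[0,1] = 0.0000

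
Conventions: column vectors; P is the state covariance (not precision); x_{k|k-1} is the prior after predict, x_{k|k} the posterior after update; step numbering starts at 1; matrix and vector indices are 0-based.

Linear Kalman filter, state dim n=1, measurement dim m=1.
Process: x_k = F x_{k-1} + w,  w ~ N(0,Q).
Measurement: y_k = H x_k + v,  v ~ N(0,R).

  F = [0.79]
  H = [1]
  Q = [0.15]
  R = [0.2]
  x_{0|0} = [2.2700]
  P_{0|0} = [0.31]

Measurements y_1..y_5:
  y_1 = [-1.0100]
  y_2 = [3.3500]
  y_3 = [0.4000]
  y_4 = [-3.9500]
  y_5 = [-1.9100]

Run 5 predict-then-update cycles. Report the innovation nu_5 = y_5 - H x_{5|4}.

step 1: x^-=[1.7933]  P^-=[0.3435]  S=[0.5435]  K=[0.6320]  nu=[-2.8033]  x^+=[0.0216]  P^+=[0.1264]
step 2: x^-=[0.0171]  P^-=[0.2289]  S=[0.4289]  K=[0.5337]  nu=[3.3329]  x^+=[1.7958]  P^+=[0.1067]
step 3: x^-=[1.4187]  P^-=[0.2166]  S=[0.4166]  K=[0.5199]  nu=[-1.0187]  x^+=[0.8890]  P^+=[0.1040]
step 4: x^-=[0.7023]  P^-=[0.2149]  S=[0.4149]  K=[0.5180]  nu=[-4.6523]  x^+=[-1.7074]  P^+=[0.1036]
step 5: x^-=[-1.3488]  P^-=[0.2147]  S=[0.4147]  K=[0.5177]  nu=[-0.5612]  x^+=[-1.6393]  P^+=[0.1035]

innov = [-0.5612]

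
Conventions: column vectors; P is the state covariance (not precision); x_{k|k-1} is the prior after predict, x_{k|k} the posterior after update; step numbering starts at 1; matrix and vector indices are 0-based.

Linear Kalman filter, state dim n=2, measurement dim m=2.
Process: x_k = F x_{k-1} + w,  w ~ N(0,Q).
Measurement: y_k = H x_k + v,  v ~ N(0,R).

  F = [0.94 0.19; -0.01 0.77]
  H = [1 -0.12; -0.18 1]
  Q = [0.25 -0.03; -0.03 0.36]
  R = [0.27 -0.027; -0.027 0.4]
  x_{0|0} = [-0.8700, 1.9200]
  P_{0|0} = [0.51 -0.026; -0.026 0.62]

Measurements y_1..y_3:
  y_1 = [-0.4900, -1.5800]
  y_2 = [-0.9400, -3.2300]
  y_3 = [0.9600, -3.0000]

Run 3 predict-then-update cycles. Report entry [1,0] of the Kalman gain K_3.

step 1: x^-=[-0.4530, 1.4871]  P^-=[0.7137 0.0371; 0.0371 0.7280]  S=[0.9853 -0.2049; -0.2049 1.1378]  K=[0.7305 0.0513; 0.0840 0.6491]  nu=[0.1415, -3.1486]  x^+=[-0.5111, -0.5449]  P^+=[0.2003 0.0368; 0.0368 0.2640]
step 2: x^-=[-0.5840, -0.4144]  P^-=[0.4497 0.0333; 0.0333 0.5160]  S=[0.7191 -0.1358; -0.1358 0.9186]  K=[0.6275 0.0409; 0.0670 0.5651]  nu=[-0.4057, -2.9207]  x^+=[-0.9582, -2.0921]  P^+=[0.1720 0.0304; 0.0304 0.2297]
step 3: x^-=[-1.2982, -1.6013]  P^-=[0.4211 0.0239; 0.0239 0.4957]  S=[0.6925 -0.1378; -0.1378 0.9008]  K=[0.6111 0.0359; 0.0590 0.5546]  nu=[2.0660, -1.6323]  x^+=[-0.0943, -2.3847]  P^+=[0.1674 0.0280; 0.0280 0.2253]

K[1,0] = 0.0590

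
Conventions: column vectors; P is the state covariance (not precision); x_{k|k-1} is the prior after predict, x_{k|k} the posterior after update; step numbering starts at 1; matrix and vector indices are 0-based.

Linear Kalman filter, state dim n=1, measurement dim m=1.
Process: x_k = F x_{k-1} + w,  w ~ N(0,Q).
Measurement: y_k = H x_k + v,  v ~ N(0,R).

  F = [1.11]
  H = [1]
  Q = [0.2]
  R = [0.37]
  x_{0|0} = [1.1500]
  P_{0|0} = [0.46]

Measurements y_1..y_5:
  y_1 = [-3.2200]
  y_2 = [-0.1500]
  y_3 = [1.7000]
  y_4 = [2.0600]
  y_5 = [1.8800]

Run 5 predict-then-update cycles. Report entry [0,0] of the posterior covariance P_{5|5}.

step 1: x^-=[1.2765]  P^-=[0.7668]  S=[1.1368]  K=[0.6745]  nu=[-4.4965]  x^+=[-1.7565]  P^+=[0.2496]
step 2: x^-=[-1.9497]  P^-=[0.5075]  S=[0.8775]  K=[0.5783]  nu=[1.7997]  x^+=[-0.9088]  P^+=[0.2140]
step 3: x^-=[-1.0088]  P^-=[0.4637]  S=[0.8337]  K=[0.5562]  nu=[2.7088]  x^+=[0.4978]  P^+=[0.2058]
step 4: x^-=[0.5525]  P^-=[0.4535]  S=[0.8235]  K=[0.5507]  nu=[1.5075]  x^+=[1.3827]  P^+=[0.2038]
step 5: x^-=[1.5348]  P^-=[0.4511]  S=[0.8211]  K=[0.5494]  nu=[0.3452]  x^+=[1.7244]  P^+=[0.2033]

P_post[0,0] = 0.2033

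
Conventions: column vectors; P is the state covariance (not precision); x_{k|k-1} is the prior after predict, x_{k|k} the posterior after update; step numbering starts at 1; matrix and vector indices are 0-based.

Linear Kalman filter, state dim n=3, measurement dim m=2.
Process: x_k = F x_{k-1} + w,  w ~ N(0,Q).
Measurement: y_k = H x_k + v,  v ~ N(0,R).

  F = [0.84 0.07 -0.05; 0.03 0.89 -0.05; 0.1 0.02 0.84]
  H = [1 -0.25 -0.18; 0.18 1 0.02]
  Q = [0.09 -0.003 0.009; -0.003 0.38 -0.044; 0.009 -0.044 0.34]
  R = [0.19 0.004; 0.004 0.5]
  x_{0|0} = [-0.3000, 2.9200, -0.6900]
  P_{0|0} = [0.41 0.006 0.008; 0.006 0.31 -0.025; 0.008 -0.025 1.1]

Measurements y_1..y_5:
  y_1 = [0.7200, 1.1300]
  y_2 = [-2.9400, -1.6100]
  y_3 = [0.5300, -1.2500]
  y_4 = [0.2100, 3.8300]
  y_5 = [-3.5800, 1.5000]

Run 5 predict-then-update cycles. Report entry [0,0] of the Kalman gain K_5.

K[0,0] = 0.3920

step 1: x^-=[-0.0131, 2.6243, -0.5512]  P^-=[0.3838 0.0347 0.0020; 0.0347 0.6312 -0.1014; 0.0020 -0.1014 1.1209]  S=[0.6223 -0.0368; -0.0368 1.1525]  K=[0.6086 0.1096; -0.1360 0.5470; -0.2849 -0.0773]  nu=[1.2900, -1.4809]  x^+=[0.6097, 1.6388, -0.8041]  P^+=[0.1443 0.0289 0.1168; 0.0289 0.2694 -0.0821; 0.1168 -0.0821 1.0651]
step 2: x^-=[0.6671, 1.5170, -0.5817]  P^-=[0.1900 0.0406 0.0545; 0.0406 0.6047 -0.1399; 0.0545 -0.1399 1.1101]  S=[0.4012 -0.0530; -0.0530 1.1207]  K=[0.4354 0.0883; -0.1419 0.5369; -0.2895 -0.1099]  nu=[-3.3326, -3.2355]  x^+=[-1.0696, 0.2529, 0.7388]  P^+=[0.1093 0.0240 0.1121; 0.0240 0.2655 -0.0976; 0.1121 -0.0976 1.0663]
step 3: x^-=[-0.9177, 0.1560, 0.5187]  P^-=[0.1651 0.0368 0.0472; 0.0368 0.6027 -0.1522; 0.0472 -0.1522 1.1092]  S=[0.3797 -0.0583; -0.0583 1.1160]  K=[0.4009 0.0813; -0.1457 0.5357; -0.3206 -0.1256]  nu=[1.5801, -1.2512]  x^+=[-0.3861, -0.7444, 0.1694]  P^+=[0.1006 0.0221 0.1030; 0.0221 0.2653 -0.1038; 0.1030 -0.1038 1.0573]
step 4: x^-=[-0.3849, -0.6826, 0.0888]  P^-=[0.1596 0.0358 0.0401; 0.0358 0.6030 -0.1568; 0.0401 -0.1568 1.1010]  S=[0.3765 -0.0593; -0.0593 1.1155]  K=[0.3934 0.0795; -0.1460 0.5358; -0.3367 -0.1323]  nu=[0.4403, 4.5801]  x^+=[0.1523, 1.7070, -0.6652]  P^+=[0.0980 0.0217 0.0970; 0.0217 0.2655 -0.1058; 0.0970 -0.1058 1.0441]
step 5: x^-=[0.2806, 1.5571, -0.5094]  P^-=[0.1582 0.0358 0.0361; 0.0358 0.6033 -0.1579; 0.0361 -0.1579 1.0906]  S=[0.3761 -0.0593; -0.0593 1.1157]  K=[0.3920 0.0791; -0.1457 0.5359; -0.3422 -0.1344]  nu=[-3.5631, -0.0974]  x^+=[-1.1237, 2.0242, 0.7230]  P^+=[0.0971 0.0218 0.0937; 0.0218 0.2656 -0.1061; 0.0937 -0.1061 1.0319]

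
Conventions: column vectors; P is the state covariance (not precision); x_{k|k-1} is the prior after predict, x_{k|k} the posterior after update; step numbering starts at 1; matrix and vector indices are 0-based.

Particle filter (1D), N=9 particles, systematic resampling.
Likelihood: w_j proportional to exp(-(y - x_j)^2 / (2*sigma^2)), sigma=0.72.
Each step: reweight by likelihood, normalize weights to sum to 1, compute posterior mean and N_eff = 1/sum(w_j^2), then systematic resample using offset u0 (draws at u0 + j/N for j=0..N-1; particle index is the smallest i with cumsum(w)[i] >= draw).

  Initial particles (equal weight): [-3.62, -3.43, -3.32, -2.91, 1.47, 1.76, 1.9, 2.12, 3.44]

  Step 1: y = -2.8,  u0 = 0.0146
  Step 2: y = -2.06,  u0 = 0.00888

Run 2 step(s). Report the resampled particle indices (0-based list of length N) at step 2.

step 1: w=[0.1764, 0.2301, 0.2600, 0.3335, 0.0000, 0.0000, 0.0000, 0.0000, 0.0000]  mean=-3.2615  Neff=3.8039  idx=[0, 0, 1, 1, 2, 2, 3, 3, 3]
step 2: w=[0.0391, 0.0391, 0.0669, 0.0669, 0.0884, 0.0884, 0.2037, 0.2037, 0.2037]  mean=-3.1076  Neff=6.5730  idx=[0, 2, 4, 5, 6, 6, 7, 7, 8]

resampled_idx = [0, 2, 4, 5, 6, 6, 7, 7, 8]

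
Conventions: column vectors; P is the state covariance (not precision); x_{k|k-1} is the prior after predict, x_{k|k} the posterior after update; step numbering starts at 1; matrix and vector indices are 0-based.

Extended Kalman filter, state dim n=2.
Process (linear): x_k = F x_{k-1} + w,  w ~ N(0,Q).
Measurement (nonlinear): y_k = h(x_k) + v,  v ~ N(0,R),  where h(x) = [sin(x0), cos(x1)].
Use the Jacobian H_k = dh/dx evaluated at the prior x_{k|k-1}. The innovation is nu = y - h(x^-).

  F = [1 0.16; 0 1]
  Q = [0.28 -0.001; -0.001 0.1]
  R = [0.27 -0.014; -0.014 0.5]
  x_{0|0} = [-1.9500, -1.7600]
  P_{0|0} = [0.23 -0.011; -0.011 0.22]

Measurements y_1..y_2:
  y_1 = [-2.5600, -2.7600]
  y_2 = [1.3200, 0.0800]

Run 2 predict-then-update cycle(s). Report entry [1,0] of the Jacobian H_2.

step 1: x^-=[-2.2316, -1.7600]  P^-=[0.5121 0.0232; 0.0232 0.3200]  H_jac=[-0.6138 0.0000; 0.0000 0.9822]  S=[0.4629 -0.0280; -0.0280 0.8087]  K=[-0.6787 0.0047; -0.0073 0.3884]  nu=[-1.7705, -2.5719]  x^+=[-1.0420, -2.7460]  P^+=[0.2987 0.0121; 0.0121 0.1978]
step 2: x^-=[-1.4814, -2.7460]  P^-=[0.5876 0.0427; 0.0427 0.2978]  H_jac=[0.0893 0.0000; 0.0000 0.3853]  S=[0.2747 -0.0125; -0.0125 0.5442]  K=[0.1926 0.0347; 0.0235 0.2114]  nu=[2.3160, 1.0028]  x^+=[-1.0005, -2.4795]  P^+=[0.5769 0.0380; 0.0380 0.2735]

H_jac[1,0] = 0.0000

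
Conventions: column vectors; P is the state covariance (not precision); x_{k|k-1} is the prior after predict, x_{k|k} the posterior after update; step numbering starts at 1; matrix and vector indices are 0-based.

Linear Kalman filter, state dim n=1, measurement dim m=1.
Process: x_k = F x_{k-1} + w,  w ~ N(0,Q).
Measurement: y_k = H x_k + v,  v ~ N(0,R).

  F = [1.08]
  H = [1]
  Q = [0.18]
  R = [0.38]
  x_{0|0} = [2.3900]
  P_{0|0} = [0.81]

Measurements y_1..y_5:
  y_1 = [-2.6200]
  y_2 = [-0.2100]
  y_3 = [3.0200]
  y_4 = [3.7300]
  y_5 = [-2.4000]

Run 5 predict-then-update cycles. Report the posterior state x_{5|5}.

step 1: x^-=[2.5812]  P^-=[1.1248]  S=[1.5048]  K=[0.7475]  nu=[-5.2012]  x^+=[-1.3066]  P^+=[0.2840]
step 2: x^-=[-1.4111]  P^-=[0.5113]  S=[0.8913]  K=[0.5737]  nu=[1.2011]  x^+=[-0.7221]  P^+=[0.2180]
step 3: x^-=[-0.7798]  P^-=[0.4343]  S=[0.8143]  K=[0.5333]  nu=[3.7998]  x^+=[1.2467]  P^+=[0.2027]
step 4: x^-=[1.3464]  P^-=[0.4164]  S=[0.7964]  K=[0.5228]  nu=[2.3836]  x^+=[2.5927]  P^+=[0.1987]
step 5: x^-=[2.8001]  P^-=[0.4117]  S=[0.7917]  K=[0.5200]  nu=[-5.2001]  x^+=[0.0958]  P^+=[0.1976]

x_post = [0.0958]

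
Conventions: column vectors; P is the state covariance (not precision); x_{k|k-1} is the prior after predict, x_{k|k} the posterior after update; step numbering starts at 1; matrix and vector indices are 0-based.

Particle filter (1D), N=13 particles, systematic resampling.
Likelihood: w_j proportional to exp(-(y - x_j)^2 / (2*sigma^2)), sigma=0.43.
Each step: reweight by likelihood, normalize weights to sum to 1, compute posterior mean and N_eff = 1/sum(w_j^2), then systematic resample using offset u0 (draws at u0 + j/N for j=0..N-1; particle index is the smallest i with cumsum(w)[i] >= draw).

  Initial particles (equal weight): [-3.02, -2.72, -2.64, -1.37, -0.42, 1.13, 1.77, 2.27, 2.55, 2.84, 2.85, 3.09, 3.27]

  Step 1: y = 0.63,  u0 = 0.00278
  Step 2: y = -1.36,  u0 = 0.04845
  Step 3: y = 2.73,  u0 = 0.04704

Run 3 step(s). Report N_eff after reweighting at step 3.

N_eff = 13.0000

step 1: w=[0.0000, 0.0000, 0.0000, 0.0000, 0.0860, 0.8622, 0.0505, 0.0012, 0.0001, 0.0000, 0.0000, 0.0000, 0.0000]  mean=1.0304  Neff=1.3273  idx=[4, 4, 5, 5, 5, 5, 5, 5, 5, 5, 5, 5, 5]
step 2: w=[0.5000, 0.5000, 0.0000, 0.0000, 0.0000, 0.0000, 0.0000, 0.0000, 0.0000, 0.0000, 0.0000, 0.0000, 0.0000]  mean=-0.4200  Neff=2.0000  idx=[0, 0, 0, 0, 0, 0, 1, 1, 1, 1, 1, 1, 1]
step 3: w=[0.0769, 0.0769, 0.0769, 0.0769, 0.0769, 0.0769, 0.0769, 0.0769, 0.0769, 0.0769, 0.0769, 0.0769, 0.0769]  mean=-0.4200  Neff=13.0000  idx=[0, 1, 2, 3, 4, 5, 6, 7, 8, 9, 10, 11, 12]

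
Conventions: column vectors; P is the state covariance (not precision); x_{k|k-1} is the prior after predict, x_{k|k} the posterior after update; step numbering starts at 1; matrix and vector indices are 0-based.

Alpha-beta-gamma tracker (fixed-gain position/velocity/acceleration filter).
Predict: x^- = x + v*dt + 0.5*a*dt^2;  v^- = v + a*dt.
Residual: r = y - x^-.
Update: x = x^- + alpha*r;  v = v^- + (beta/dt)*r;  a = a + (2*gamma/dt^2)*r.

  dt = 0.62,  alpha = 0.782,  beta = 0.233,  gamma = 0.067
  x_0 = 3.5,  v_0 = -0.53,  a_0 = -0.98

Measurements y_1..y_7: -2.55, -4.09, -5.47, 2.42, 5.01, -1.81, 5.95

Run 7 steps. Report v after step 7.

step 1: x_pred=2.9830  r=-5.5330  x^+=-1.3438  v^+=-3.2170  a^+=-2.9088
step 2: x_pred=-3.8974  r=-0.1926  x^+=-4.0480  v^+=-5.0928  a^+=-2.9759
step 3: x_pred=-7.7775  r=2.3075  x^+=-5.9730  v^+=-6.0707  a^+=-2.1716
step 4: x_pred=-10.1542  r=12.5742  x^+=-0.3212  v^+=-2.6916  a^+=2.2118
step 5: x_pred=-1.5649  r=6.5749  x^+=3.5767  v^+=1.1506  a^+=4.5037
step 6: x_pred=5.1557  r=-6.9657  x^+=-0.2915  v^+=1.3252  a^+=2.0755
step 7: x_pred=0.9290  r=5.0210  x^+=4.8554  v^+=4.4989  a^+=3.8258

v_post = 4.4989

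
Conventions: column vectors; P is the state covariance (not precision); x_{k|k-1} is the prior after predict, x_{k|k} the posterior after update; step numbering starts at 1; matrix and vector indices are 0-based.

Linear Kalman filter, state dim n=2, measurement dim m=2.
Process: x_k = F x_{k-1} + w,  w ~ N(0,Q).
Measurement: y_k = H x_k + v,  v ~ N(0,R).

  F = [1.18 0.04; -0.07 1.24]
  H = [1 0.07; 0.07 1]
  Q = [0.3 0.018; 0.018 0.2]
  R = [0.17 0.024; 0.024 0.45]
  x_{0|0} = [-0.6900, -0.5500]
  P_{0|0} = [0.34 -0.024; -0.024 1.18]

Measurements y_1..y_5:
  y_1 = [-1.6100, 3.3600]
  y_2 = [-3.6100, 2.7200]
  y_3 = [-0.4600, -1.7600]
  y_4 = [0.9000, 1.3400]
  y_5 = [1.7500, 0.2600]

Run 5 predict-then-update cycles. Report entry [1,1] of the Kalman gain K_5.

step 1: x^-=[-0.8362, -0.6337]  P^-=[0.7730 0.0134; 0.0134 2.0202]  S=[0.9548 0.2330; 0.2330 2.4759]  K=[0.8228 -0.0502; -0.0379 0.8199]  nu=[-0.7294, 4.0522]  x^+=[-1.6397, 2.7164]  P^+=[0.1396 -0.0126; -0.0126 0.3689]
step 2: x^-=[-1.8262, 3.4831]  P^-=[0.4937 0.0064; 0.0064 0.7701]  S=[0.6684 0.1189; 0.1189 1.2234]  K=[0.7463 -0.0391; -0.0222 0.6320]  nu=[-2.0276, -0.6353]  x^+=[-3.3146, 3.1267]  P^+=[0.1265 -0.0085; -0.0085 0.2845]
step 3: x^-=[-3.7861, 4.1091]  P^-=[0.4758 0.0092; 0.0092 0.6395]  S=[0.6503 0.1113; 0.1113 1.0931]  K=[0.7390 -0.0364; -0.0176 0.5874]  nu=[3.0385, -5.6040]  x^+=[-1.3370, 0.7639]  P^+=[0.1253 -0.0074; -0.0074 0.2644]
step 4: x^-=[-1.5471, 1.0409]  P^-=[0.4742 0.0100; 0.0100 0.6085]  S=[0.6485 0.1098; 0.1098 1.0622]  K=[0.7382 -0.0357; -0.0163 0.5752]  nu=[2.3742, 0.4074]  x^+=[0.1911, 1.2364]  P^+=[0.1251 -0.0071; -0.0071 0.2589]
step 5: x^-=[0.2750, 1.5198]  P^-=[0.4740 0.0101; 0.0101 0.6000]  S=[0.6483 0.1094; 0.1094 1.0537]  K=[0.7382 -0.0355; -0.0160 0.5717]  nu=[1.3686, -1.2790]  x^+=[1.3307, 0.7666]  P^+=[0.1251 -0.0070; -0.0070 0.2574]

K[1,1] = 0.5717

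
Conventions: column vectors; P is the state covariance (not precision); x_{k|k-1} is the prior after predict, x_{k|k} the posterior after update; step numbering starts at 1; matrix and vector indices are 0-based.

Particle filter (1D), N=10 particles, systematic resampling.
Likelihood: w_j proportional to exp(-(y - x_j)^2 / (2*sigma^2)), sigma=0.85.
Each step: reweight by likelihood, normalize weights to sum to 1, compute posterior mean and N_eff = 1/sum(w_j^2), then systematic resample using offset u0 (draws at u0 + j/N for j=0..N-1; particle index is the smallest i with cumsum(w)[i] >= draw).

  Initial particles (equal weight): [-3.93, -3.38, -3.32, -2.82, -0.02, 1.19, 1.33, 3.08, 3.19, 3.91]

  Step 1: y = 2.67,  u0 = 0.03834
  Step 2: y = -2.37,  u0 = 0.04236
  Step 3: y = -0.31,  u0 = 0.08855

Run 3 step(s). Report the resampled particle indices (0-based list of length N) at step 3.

step 1: w=[0.0000, 0.0000, 0.0000, 0.0000, 0.0026, 0.0851, 0.1119, 0.3451, 0.3215, 0.1338]  mean=2.8616  Neff=3.8442  idx=[5, 6, 7, 7, 7, 7, 8, 8, 8, 9]
step 2: w=[0.6689, 0.3311, 0.0000, 0.0000, 0.0000, 0.0000, 0.0000, 0.0000, 0.0000, 0.0000]  mean=1.2364  Neff=1.7952  idx=[0, 0, 0, 0, 0, 0, 0, 1, 1, 1]
step 3: w=[0.1085, 0.1085, 0.1085, 0.1085, 0.1085, 0.1085, 0.1085, 0.0801, 0.0801, 0.0801]  mean=1.2236  Neff=9.8326  idx=[0, 1, 2, 3, 4, 5, 6, 7, 8, 9]

resampled_idx = [0, 1, 2, 3, 4, 5, 6, 7, 8, 9]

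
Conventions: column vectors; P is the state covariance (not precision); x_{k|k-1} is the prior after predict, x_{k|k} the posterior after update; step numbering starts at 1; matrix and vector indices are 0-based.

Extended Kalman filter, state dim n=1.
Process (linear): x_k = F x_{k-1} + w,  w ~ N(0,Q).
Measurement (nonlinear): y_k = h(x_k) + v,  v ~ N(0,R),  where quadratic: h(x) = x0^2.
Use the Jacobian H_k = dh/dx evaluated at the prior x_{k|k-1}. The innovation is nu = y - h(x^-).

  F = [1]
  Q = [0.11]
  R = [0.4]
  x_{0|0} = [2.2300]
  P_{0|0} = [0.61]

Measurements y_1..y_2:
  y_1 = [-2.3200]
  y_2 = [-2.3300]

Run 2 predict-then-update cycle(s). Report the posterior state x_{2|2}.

x_post = [-0.1023]

step 1: x^-=[2.2300]  P^-=[0.7200]  H_jac=[4.4600]  S=[14.7220]  K=[0.2181]  nu=[-7.2929]  x^+=[0.6392]  P^+=[0.0196]
step 2: x^-=[0.6392]  P^-=[0.1296]  H_jac=[1.2785]  S=[0.6118]  K=[0.2708]  nu=[-2.7386]  x^+=[-0.1023]  P^+=[0.0847]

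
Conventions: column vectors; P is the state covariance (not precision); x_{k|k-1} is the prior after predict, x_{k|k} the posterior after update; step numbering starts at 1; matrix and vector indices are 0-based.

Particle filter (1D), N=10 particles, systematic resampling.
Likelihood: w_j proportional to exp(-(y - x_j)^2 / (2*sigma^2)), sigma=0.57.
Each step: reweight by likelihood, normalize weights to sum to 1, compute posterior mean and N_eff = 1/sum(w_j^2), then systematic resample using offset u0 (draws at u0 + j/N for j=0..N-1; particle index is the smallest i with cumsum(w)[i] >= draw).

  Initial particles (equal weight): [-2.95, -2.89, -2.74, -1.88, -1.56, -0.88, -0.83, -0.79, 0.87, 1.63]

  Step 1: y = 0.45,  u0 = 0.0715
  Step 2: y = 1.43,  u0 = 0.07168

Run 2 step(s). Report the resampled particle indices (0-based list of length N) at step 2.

resampled_idx = [2, 3, 4, 5, 6, 6, 7, 8, 9, 9]

step 1: w=[0.0000, 0.0000, 0.0000, 0.0002, 0.0018, 0.0586, 0.0716, 0.0836, 0.6795, 0.1046]  mean=0.5814  Neff=2.0480  idx=[6, 7, 8, 8, 8, 8, 8, 8, 8, 9]
step 2: w=[0.0001, 0.0001, 0.1173, 0.1173, 0.1173, 0.1173, 0.1173, 0.1173, 0.1173, 0.1787]  mean=1.0055  Neff=7.7968  idx=[2, 3, 4, 5, 6, 6, 7, 8, 9, 9]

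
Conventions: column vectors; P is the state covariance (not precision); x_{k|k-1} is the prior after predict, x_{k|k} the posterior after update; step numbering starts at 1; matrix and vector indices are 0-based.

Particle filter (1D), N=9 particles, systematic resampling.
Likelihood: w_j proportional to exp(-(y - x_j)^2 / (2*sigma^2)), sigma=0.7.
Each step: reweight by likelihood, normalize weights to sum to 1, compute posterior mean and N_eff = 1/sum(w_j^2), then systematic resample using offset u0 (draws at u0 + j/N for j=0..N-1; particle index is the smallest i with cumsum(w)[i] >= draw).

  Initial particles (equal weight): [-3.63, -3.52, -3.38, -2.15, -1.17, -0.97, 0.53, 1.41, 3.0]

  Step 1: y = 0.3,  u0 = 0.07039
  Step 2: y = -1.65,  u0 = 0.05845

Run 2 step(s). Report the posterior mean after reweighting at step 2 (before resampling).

post_mean = -1.0381

step 1: w=[0.0000, 0.0000, 0.0000, 0.0014, 0.0717, 0.1254, 0.6161, 0.1850, 0.0004]  mean=0.3799  Neff=2.3005  idx=[4, 5, 6, 6, 6, 6, 6, 7, 7]
step 2: w=[0.5438, 0.4292, 0.0054, 0.0054, 0.0054, 0.0054, 0.0054, 0.0000, 0.0000]  mean=-1.0381  Neff=2.0832  idx=[0, 0, 0, 0, 0, 1, 1, 1, 1]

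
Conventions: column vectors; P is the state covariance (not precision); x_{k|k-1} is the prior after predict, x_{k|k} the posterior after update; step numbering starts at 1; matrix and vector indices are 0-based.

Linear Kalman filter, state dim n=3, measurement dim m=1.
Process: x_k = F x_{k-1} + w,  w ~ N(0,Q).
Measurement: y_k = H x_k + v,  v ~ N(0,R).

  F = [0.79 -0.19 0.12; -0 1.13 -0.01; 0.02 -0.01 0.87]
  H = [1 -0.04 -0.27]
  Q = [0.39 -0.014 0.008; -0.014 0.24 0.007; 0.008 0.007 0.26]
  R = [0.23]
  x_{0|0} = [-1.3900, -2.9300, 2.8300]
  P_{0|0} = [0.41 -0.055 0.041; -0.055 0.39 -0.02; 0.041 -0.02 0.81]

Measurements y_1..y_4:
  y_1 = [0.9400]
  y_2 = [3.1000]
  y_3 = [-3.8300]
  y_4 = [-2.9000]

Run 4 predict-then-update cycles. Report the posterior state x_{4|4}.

step 1: x^-=[-0.2018, -3.3392, 2.4636]  P^-=[0.6968 -0.1509 0.1320; -0.1509 0.7385 -0.0254; 0.1320 -0.0254 0.8751]  S=[0.9320]  K=[0.7159; -0.1862; -0.1108]  nu=[1.6734]  x^+=[0.9961, -3.6508, 2.2783]  P^+=[0.2192 -0.0266 0.2059; -0.0266 0.7062 -0.0446; 0.2059 -0.0446 0.8637]
step 2: x^-=[1.7540, -4.1482, 2.0385]  P^-=[0.6138 -0.1982 0.2527; -0.1982 1.1428 -0.0530; 0.2527 -0.0530 0.9218]  S=[0.7911]  K=[0.6997; -0.2902; 0.0075]  nu=[1.7305]  x^+=[2.9648, -4.6505, 2.0516]  P^+=[0.2265 -0.0375 0.2486; -0.0375 1.0762 -0.0512; 0.2486 -0.0512 0.9218]
step 3: x^-=[3.4719, -5.2755, 1.8907]  P^-=[0.6442 -0.2887 0.2903; -0.2887 1.6155 -0.0645; 0.2903 -0.0645 0.9674]  S=[0.8123]  K=[0.7108; -0.4135; 0.0389]  nu=[-7.0025]  x^+=[-1.5056, -2.3799, 1.6180]  P^+=[0.2338 -0.0499 0.2678; -0.0499 1.4766 -0.0514; 0.2678 -0.0514 0.9662]
step 4: x^-=[-0.5431, -2.7055, 1.4013]  P^-=[0.6712 -0.3859 0.3092; -0.3859 2.1267 -0.0698; 0.3092 -0.0698 1.0018]  S=[0.8401]  K=[0.7180; -0.5382; 0.0494]  nu=[-2.0867]  x^+=[-2.0414, -1.5823, 1.2982]  P^+=[0.2381 -0.0613 0.2794; -0.0613 1.8833 -0.0475; 0.2794 -0.0475 0.9997]

x_post = [-2.0414, -1.5823, 1.2982]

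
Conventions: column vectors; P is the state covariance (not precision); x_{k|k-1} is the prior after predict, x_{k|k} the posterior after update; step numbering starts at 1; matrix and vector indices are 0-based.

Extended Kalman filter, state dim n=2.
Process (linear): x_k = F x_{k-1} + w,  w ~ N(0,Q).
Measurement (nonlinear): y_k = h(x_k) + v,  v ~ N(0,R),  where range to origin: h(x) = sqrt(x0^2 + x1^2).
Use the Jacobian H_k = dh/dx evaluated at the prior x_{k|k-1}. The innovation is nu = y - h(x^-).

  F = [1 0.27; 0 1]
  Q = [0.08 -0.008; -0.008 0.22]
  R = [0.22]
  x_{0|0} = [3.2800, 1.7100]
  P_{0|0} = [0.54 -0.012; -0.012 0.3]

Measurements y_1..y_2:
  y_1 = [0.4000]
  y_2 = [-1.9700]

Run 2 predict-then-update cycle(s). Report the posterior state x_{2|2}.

x_post = [-0.1941, -0.9736]

step 1: x^-=[3.7417, 1.7100]  P^-=[0.6354 0.0610; 0.0610 0.5200]  H_jac=[0.9095 0.4157]  S=[0.8816]  K=[0.6843; 0.3081]  nu=[-3.7139]  x^+=[1.2003, 0.5657]  P^+=[0.2226 -0.1249; -0.1249 0.4363]
step 2: x^-=[1.3530, 0.5657]  P^-=[0.2670 -0.0151; -0.0151 0.6563]  H_jac=[0.9226 0.3857]  S=[0.5342]  K=[0.4502; 0.4479]  nu=[-3.4365]  x^+=[-0.1941, -0.9736]  P^+=[0.1587 -0.1228; -0.1228 0.5491]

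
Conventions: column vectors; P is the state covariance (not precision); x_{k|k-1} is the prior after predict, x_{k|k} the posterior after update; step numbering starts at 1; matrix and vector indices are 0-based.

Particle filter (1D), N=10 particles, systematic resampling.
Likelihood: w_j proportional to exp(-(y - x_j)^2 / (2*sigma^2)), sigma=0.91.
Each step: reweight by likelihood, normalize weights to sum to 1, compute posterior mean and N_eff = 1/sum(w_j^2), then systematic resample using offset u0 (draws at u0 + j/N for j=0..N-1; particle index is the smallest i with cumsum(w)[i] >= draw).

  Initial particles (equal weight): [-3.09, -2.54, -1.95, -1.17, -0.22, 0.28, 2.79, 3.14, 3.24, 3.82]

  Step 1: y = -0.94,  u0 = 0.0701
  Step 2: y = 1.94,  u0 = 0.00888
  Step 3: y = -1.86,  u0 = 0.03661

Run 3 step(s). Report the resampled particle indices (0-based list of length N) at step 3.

resampled_idx = [0, 0, 0, 0, 0, 1, 2, 3, 5, 8]

step 1: w=[0.0210, 0.0730, 0.1849, 0.3315, 0.2503, 0.1393, 0.0001, 0.0000, 0.0000, 0.0000]  mean=-1.0143  Neff=4.3128  idx=[1, 2, 2, 3, 3, 3, 4, 4, 5, 5]
step 2: w=[0.0000, 0.0002, 0.0002, 0.0057, 0.0057, 0.0057, 0.1178, 0.1178, 0.3733, 0.3733]  mean=0.1362  Neff=3.2611  idx=[4, 6, 7, 8, 8, 8, 8, 9, 9, 9]
step 3: w=[0.4732, 0.1244, 0.1244, 0.0397, 0.0397, 0.0397, 0.0397, 0.0397, 0.0397, 0.0397]  mean=-0.5305  Neff=3.7605  idx=[0, 0, 0, 0, 0, 1, 2, 3, 5, 8]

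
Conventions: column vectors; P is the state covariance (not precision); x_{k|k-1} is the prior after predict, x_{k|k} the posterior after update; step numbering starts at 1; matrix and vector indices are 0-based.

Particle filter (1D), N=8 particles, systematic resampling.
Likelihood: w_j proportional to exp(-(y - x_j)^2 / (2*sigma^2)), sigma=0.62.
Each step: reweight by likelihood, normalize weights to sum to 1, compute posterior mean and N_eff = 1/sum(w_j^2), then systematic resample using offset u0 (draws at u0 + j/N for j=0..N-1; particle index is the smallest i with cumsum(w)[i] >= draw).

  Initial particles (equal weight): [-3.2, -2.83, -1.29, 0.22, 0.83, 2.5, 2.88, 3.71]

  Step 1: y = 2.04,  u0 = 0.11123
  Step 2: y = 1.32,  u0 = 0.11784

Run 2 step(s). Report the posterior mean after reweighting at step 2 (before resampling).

post_mean = 1.6913

step 1: w=[0.0000, 0.0000, 0.0000, 0.0100, 0.1105, 0.5635, 0.2963, 0.0197]  mean=2.4292  Neff=2.3923  idx=[4, 5, 5, 5, 5, 6, 6, 7]
step 2: w=[0.4976, 0.1112, 0.1112, 0.1112, 0.1112, 0.0287, 0.0287, 0.0004]  mean=1.6913  Neff=3.3483  idx=[0, 0, 0, 0, 2, 3, 4, 6]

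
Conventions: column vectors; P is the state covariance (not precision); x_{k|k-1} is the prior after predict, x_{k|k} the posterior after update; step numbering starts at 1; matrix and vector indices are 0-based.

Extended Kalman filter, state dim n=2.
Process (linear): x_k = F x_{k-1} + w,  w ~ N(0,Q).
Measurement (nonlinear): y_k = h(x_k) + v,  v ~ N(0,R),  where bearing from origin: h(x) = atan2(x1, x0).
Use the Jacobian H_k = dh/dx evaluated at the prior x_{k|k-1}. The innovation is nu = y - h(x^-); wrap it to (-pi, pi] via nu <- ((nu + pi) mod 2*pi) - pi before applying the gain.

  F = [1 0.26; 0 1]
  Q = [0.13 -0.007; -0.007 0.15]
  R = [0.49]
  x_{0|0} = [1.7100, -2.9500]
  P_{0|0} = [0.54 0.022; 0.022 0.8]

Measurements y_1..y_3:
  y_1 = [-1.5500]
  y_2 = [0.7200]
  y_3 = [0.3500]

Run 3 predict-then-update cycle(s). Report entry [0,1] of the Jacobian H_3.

step 1: x^-=[0.9430, -2.9500]  P^-=[0.7355 0.2230; 0.2230 0.9500]  H_jac=[0.3076 0.0983]  S=[0.5822]  K=[0.4262; 0.2782]  nu=[-0.2886]  x^+=[0.8200, -3.0303]  P^+=[0.6298 0.1540; 0.1540 0.9049]
step 2: x^-=[0.0321, -3.0303]  P^-=[0.9010 0.3822; 0.3822 1.0549]  H_jac=[0.3300 0.0035]  S=[0.5890]  K=[0.5070; 0.2204]  nu=[2.2802]  x^+=[1.1883, -2.5277]  P^+=[0.7496 0.3164; 0.3164 1.0263]
step 3: x^-=[0.5310, -2.5277]  P^-=[1.1135 0.5763; 0.5763 1.1763]  H_jac=[0.3789 0.0796]  S=[0.6921]  K=[0.6759; 0.4508]  nu=[1.7137]  x^+=[1.6894, -1.7552]  P^+=[0.7973 0.3654; 0.3654 1.0357]

H_jac[0,1] = 0.0796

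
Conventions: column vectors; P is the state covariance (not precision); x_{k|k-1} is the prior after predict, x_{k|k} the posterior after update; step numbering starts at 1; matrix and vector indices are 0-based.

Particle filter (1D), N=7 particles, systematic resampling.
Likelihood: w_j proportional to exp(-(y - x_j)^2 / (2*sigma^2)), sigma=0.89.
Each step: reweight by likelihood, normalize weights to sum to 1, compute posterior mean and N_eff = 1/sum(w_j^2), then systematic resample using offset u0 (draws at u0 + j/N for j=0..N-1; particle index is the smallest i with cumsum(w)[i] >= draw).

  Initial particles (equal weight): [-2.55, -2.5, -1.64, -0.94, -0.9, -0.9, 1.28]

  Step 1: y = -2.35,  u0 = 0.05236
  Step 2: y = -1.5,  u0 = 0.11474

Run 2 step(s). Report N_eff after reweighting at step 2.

step 1: w=[0.2783, 0.2813, 0.2076, 0.0814, 0.0757, 0.0757, 0.0001]  mean=-1.9660  Neff=4.5923  idx=[0, 0, 1, 1, 2, 2, 4]
step 2: w=[0.1032, 0.1032, 0.1101, 0.1101, 0.2044, 0.2044, 0.1648]  mean=-1.8951  Neff=6.4017  idx=[1, 2, 3, 4, 5, 5, 6]

N_eff = 6.4017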